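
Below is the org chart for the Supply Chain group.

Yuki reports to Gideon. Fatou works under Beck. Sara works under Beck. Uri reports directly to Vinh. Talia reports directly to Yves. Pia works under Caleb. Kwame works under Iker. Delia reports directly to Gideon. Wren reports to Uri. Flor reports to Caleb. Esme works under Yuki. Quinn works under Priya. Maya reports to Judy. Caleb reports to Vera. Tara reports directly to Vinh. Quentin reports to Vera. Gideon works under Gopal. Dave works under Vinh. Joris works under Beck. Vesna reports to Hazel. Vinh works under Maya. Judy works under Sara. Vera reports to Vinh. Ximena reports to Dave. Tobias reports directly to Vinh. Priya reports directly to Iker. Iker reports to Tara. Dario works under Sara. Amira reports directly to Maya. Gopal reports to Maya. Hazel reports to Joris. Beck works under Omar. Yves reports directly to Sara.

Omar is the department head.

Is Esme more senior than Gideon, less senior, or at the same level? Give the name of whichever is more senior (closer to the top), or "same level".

Gideon

Esme is 8 levels below Omar; Gideon is 6. Gideon is higher.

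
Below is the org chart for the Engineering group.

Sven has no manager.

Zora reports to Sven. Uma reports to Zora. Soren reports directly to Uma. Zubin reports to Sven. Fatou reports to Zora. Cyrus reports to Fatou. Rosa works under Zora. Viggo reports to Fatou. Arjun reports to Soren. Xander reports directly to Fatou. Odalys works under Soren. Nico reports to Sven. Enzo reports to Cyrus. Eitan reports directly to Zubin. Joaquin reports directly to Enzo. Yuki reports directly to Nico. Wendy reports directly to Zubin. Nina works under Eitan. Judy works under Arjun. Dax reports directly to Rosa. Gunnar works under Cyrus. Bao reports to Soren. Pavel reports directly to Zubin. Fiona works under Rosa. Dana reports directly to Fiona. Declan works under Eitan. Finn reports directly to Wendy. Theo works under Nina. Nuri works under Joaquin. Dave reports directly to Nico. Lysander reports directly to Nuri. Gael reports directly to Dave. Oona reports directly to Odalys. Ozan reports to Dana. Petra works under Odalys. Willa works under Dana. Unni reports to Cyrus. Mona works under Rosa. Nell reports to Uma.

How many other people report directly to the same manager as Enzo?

Enzo reports to Cyrus. Cyrus's other direct reports are Gunnar, Unni — 2 peers.

2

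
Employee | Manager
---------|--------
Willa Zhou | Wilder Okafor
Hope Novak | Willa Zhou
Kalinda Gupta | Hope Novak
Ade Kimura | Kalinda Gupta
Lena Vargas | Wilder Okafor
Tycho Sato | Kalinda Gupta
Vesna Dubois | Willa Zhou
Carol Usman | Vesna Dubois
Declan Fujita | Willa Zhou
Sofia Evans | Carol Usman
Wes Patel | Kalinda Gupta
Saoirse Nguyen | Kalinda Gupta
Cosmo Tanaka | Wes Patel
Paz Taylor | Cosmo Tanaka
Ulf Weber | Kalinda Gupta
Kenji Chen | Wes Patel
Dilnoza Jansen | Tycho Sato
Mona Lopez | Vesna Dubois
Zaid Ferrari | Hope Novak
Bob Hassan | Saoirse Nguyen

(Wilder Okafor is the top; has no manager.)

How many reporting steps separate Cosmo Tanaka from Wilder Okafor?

5

Chain from Cosmo Tanaka up to Wilder Okafor: Cosmo Tanaka → Wes Patel → Kalinda Gupta → Hope Novak → Willa Zhou → Wilder Okafor. That is 5 steps up, so Cosmo Tanaka is 5 levels below Wilder Okafor.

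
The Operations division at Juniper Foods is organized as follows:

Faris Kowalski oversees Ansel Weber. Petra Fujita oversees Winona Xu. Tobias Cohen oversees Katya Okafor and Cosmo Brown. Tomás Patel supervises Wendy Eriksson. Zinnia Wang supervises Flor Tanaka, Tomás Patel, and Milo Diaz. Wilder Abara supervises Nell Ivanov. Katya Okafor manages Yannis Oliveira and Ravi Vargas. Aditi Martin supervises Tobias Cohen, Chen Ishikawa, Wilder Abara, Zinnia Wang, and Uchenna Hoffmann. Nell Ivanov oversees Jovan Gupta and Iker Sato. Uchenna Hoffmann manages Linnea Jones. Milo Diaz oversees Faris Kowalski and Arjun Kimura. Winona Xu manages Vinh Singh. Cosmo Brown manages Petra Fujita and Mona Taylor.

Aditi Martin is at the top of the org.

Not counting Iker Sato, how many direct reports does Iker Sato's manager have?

Iker Sato reports to Nell Ivanov. Nell Ivanov's other direct reports are Jovan Gupta — 1 peer.

1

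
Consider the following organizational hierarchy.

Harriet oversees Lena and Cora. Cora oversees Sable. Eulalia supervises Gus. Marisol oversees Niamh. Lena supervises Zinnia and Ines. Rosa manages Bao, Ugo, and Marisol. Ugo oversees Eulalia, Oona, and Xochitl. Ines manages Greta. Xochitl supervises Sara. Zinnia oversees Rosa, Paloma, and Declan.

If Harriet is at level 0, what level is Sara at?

Chain from Sara up to Harriet: Sara → Xochitl → Ugo → Rosa → Zinnia → Lena → Harriet. That is 6 steps up, so Sara is 6 levels below Harriet.

6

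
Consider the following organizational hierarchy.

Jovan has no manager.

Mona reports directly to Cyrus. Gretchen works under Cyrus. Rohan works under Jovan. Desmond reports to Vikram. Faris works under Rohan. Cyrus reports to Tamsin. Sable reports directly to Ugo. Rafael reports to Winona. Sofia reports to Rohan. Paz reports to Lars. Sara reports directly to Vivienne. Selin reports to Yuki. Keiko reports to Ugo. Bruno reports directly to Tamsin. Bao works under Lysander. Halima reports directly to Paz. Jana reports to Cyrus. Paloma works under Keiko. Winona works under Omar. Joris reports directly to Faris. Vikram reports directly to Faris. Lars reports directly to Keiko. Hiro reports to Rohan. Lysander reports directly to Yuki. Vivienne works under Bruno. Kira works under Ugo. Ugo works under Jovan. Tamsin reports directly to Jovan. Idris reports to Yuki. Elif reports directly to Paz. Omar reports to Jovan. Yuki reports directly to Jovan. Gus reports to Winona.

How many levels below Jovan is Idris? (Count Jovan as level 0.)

2

Chain from Idris up to Jovan: Idris → Yuki → Jovan. That is 2 steps up, so Idris is 2 levels below Jovan.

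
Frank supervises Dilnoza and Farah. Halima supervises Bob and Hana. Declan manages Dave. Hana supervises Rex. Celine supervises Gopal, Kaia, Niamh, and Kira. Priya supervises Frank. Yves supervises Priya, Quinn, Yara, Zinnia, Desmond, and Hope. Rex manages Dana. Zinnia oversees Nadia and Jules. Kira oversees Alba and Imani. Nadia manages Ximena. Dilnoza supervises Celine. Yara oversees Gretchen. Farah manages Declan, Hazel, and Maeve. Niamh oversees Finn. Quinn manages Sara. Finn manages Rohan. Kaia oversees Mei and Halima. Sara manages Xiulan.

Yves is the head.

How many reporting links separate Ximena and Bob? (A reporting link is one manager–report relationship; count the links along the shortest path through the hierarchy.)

10

Ximena is 3 levels below Yves, and Bob is 7 levels below Yves (their lowest common manager). The shortest path runs up from Ximena to Yves and back down to Bob: 3 + 7 = 10 links.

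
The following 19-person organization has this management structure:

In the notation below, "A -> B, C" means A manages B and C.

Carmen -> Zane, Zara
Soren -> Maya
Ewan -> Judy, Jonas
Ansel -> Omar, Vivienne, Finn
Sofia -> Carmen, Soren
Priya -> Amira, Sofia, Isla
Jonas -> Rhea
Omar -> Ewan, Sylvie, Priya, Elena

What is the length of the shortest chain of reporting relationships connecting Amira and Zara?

Amira is 1 level below Priya, and Zara is 3 levels below Priya (their lowest common manager). The shortest path runs up from Amira to Priya and back down to Zara: 1 + 3 = 4 links.

4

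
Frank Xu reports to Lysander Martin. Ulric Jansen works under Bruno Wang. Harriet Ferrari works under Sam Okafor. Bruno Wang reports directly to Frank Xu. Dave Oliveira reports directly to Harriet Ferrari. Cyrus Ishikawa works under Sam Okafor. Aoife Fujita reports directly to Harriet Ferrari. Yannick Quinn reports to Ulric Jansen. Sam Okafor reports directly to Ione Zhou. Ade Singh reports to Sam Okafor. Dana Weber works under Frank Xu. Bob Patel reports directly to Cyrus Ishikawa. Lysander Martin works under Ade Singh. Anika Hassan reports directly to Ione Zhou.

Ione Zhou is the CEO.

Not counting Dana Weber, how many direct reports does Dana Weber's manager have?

Dana Weber reports to Frank Xu. Frank Xu's other direct reports are Bruno Wang — 1 peer.

1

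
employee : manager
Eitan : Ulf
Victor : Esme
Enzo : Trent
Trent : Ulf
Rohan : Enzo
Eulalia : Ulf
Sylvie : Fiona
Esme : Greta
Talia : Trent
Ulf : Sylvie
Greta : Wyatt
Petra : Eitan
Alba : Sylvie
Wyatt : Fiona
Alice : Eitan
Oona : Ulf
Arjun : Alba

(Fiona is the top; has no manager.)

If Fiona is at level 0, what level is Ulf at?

2

Chain from Ulf up to Fiona: Ulf → Sylvie → Fiona. That is 2 steps up, so Ulf is 2 levels below Fiona.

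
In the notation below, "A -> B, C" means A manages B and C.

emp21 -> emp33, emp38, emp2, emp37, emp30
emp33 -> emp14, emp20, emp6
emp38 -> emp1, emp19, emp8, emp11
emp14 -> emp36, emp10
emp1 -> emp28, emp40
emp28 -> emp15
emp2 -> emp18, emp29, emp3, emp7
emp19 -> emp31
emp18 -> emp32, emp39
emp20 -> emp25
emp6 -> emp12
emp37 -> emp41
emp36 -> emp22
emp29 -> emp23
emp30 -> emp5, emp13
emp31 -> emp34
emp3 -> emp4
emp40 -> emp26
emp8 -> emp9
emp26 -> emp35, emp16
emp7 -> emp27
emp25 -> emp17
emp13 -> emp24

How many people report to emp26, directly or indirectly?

2

emp26 directly manages emp35, emp16. emp35 has no reports. emp16 has no reports. So emp26's organization is 2 direct reports plus everyone under them: 1 + 1 = 2.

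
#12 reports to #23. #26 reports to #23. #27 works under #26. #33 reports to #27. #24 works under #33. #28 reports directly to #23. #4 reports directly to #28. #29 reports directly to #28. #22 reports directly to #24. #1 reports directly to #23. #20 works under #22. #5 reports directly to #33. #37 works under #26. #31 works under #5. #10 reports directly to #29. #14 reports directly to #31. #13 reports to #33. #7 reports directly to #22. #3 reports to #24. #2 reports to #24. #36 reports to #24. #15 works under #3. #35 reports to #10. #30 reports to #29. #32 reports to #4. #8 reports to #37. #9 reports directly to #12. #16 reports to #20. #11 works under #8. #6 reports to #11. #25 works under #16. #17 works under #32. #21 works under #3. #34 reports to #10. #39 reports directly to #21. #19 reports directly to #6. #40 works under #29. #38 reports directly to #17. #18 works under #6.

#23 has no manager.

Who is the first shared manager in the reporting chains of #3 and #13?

#33

#3's chain of managers is #24, #33, #27, #26, #23. #13's chain of managers is #33, #27, #26, #23. The first manager that appears in both chains is #33.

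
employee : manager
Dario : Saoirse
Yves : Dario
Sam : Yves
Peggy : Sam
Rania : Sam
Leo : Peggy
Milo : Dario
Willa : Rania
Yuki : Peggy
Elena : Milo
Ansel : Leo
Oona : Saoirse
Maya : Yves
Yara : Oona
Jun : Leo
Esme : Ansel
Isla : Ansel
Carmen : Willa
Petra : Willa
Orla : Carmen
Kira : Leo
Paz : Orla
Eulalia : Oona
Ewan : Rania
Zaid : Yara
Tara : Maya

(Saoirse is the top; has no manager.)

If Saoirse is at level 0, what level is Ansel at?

6

Chain from Ansel up to Saoirse: Ansel → Leo → Peggy → Sam → Yves → Dario → Saoirse. That is 6 steps up, so Ansel is 6 levels below Saoirse.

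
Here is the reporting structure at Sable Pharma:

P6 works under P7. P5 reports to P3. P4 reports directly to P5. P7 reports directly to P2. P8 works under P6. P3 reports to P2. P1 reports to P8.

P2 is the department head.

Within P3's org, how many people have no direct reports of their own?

The only person in P3's organization with no one reporting to them is P4. That is 1.

1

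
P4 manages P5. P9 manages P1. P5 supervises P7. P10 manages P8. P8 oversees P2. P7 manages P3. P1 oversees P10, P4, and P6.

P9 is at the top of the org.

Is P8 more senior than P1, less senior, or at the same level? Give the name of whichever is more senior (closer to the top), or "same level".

P8 is 3 levels below P9; P1 is 1. P1 is higher.

P1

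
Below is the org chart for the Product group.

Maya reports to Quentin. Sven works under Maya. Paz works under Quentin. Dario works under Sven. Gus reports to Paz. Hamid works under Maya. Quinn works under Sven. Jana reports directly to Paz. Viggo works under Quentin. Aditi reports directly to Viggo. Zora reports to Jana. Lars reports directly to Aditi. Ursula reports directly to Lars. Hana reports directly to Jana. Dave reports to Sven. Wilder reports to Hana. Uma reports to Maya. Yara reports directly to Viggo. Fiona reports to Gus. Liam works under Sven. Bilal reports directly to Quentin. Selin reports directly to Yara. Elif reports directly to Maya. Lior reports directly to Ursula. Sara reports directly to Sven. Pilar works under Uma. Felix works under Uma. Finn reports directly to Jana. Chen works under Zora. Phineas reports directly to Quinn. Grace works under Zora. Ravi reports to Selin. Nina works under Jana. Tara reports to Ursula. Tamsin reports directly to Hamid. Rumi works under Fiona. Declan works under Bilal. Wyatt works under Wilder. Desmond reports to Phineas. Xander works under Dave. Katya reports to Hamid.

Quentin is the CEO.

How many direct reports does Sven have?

Sven directly manages Dario, Quinn, Dave, Liam, Sara. That is 5 direct reports.

5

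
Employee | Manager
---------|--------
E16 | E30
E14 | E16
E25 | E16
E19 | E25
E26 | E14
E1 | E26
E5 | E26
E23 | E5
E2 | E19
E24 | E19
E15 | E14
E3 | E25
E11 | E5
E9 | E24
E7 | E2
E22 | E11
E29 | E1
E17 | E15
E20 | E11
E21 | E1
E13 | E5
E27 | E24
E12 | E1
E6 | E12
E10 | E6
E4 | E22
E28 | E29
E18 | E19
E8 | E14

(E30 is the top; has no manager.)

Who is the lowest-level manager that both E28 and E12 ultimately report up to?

E1

E28's chain of managers is E29, E1, E26, E14, E16, E30. E12's chain of managers is E1, E26, E14, E16, E30. The first manager that appears in both chains is E1.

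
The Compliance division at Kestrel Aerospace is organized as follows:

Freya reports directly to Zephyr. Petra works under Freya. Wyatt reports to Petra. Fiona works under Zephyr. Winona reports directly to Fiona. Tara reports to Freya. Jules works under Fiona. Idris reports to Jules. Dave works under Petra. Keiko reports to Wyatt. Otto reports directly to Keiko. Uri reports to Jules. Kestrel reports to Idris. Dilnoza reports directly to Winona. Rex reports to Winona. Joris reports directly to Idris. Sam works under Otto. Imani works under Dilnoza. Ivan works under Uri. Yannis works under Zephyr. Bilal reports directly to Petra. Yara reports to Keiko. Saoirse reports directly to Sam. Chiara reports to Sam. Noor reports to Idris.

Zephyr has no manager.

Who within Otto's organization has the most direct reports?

Direct-report counts within Otto's organization: Otto has 1; Sam has 2. The largest is 2, held by Sam.

Sam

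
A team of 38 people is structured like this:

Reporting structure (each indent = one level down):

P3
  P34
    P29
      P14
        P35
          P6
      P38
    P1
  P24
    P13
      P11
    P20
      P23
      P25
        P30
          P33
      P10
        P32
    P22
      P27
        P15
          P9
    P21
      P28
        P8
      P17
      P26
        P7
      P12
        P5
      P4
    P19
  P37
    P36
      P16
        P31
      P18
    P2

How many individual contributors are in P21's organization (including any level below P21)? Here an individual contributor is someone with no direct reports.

5

The people in P21's organization with no one reporting to them are P4, P5, P7, P17, P8. That is 5.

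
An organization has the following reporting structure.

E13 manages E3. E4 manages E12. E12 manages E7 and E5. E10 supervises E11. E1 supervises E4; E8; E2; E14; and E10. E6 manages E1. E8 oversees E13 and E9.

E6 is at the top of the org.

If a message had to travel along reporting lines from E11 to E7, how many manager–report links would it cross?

E11 is 2 levels below E1, and E7 is 3 levels below E1 (their lowest common manager). The shortest path runs up from E11 to E1 and back down to E7: 2 + 3 = 5 links.

5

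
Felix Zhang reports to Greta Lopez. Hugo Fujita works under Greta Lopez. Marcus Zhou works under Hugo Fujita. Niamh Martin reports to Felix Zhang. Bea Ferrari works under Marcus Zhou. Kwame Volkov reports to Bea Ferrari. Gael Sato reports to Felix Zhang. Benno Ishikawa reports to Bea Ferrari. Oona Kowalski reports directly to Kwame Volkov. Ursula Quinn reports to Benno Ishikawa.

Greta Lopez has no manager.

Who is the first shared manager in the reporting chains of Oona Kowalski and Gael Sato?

Oona Kowalski's chain of managers is Kwame Volkov, Bea Ferrari, Marcus Zhou, Hugo Fujita, Greta Lopez. Gael Sato's chain of managers is Felix Zhang, Greta Lopez. The first manager that appears in both chains is Greta Lopez.

Greta Lopez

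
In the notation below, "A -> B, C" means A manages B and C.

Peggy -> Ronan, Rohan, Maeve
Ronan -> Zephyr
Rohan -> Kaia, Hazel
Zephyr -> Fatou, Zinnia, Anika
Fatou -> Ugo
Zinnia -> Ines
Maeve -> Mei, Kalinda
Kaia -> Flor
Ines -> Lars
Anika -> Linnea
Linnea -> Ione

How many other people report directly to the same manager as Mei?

Mei reports to Maeve. Maeve's other direct reports are Kalinda — 1 peer.

1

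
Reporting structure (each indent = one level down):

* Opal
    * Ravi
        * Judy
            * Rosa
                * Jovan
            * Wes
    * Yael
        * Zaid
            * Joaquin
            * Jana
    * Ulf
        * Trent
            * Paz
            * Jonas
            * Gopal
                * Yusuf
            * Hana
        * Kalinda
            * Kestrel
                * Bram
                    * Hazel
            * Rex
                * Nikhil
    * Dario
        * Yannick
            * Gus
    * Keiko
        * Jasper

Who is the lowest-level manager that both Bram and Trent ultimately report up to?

Bram's chain of managers is Kestrel, Kalinda, Ulf, Opal. Trent's chain of managers is Ulf, Opal. The first manager that appears in both chains is Ulf.

Ulf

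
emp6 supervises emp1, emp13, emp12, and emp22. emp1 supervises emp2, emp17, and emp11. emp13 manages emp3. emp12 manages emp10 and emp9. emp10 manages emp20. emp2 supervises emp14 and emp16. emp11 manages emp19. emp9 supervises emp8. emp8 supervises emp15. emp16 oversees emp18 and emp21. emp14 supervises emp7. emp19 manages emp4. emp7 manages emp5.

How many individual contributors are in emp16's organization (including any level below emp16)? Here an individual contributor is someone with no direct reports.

The people in emp16's organization with no one reporting to them are emp18, emp21. That is 2.

2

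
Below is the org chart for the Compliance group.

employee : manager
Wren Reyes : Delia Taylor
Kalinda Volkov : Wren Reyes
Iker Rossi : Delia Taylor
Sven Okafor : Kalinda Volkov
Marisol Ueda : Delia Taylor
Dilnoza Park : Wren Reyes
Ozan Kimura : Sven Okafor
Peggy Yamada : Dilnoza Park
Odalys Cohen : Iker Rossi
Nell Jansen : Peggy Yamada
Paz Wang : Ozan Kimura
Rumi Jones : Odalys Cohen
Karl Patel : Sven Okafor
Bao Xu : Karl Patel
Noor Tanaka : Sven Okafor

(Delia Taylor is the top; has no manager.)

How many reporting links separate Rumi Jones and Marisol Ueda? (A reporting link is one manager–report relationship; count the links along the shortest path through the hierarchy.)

4

Rumi Jones is 3 levels below Delia Taylor, and Marisol Ueda is 1 level below Delia Taylor (their lowest common manager). The shortest path runs up from Rumi Jones to Delia Taylor and back down to Marisol Ueda: 3 + 1 = 4 links.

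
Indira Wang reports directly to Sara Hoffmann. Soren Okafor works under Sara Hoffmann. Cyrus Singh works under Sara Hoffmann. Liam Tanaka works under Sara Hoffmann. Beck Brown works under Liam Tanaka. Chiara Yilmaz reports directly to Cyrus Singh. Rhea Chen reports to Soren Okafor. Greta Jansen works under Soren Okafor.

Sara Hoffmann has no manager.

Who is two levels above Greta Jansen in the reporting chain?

Greta Jansen reports to Soren Okafor, and Soren Okafor reports to Sara Hoffmann. So Greta Jansen's skip-level manager is Sara Hoffmann.

Sara Hoffmann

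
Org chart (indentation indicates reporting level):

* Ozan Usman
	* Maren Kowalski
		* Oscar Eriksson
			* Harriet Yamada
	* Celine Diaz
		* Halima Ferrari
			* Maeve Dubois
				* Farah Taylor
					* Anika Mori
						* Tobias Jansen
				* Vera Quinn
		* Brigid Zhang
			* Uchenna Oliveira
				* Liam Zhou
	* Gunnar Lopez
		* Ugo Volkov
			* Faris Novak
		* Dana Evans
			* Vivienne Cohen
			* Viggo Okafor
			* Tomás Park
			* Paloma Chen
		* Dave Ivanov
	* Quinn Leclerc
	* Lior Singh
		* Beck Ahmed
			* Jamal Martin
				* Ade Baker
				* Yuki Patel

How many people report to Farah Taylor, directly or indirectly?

Farah Taylor directly manages Anika Mori. Under Anika Mori: Tobias Jansen (1). That's 2 in total.

2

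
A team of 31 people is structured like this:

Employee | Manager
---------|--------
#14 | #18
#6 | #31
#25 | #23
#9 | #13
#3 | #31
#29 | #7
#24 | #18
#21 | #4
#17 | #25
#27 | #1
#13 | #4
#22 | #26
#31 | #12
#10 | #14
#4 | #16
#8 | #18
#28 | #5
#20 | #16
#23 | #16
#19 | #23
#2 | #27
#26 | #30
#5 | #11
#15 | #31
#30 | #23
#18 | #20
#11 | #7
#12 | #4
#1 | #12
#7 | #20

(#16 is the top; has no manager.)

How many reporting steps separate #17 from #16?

3

Chain from #17 up to #16: #17 → #25 → #23 → #16. That is 3 steps up, so #17 is 3 levels below #16.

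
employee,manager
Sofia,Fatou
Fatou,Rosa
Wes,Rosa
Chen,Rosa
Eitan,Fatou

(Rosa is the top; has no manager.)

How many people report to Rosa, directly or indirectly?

5

Rosa directly manages Fatou, Chen, Wes. Under Fatou: Eitan, Sofia (2). Chen has no reports. Wes has no reports. So Rosa's organization is 3 direct reports plus everyone under them: 3 + 1 + 1 = 5.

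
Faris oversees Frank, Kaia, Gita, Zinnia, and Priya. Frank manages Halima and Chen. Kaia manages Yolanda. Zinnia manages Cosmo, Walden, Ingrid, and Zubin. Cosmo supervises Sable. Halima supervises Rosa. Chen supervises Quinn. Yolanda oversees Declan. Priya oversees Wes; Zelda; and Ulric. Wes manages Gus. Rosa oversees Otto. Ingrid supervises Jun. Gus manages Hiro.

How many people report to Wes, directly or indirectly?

Wes directly manages Gus. Under Gus: Hiro (1). That's 2 in total.

2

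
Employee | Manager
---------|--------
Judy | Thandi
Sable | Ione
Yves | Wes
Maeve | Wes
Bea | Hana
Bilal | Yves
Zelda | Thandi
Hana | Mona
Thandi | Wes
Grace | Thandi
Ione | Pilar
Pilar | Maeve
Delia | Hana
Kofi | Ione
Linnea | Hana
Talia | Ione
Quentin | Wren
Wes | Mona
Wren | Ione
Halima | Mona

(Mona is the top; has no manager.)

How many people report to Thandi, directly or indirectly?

Thandi directly manages Grace, Zelda, Judy. Grace has no reports. Zelda has no reports. Judy has no reports. So Thandi's organization is 3 direct reports plus everyone under them: 1 + 1 + 1 = 3.

3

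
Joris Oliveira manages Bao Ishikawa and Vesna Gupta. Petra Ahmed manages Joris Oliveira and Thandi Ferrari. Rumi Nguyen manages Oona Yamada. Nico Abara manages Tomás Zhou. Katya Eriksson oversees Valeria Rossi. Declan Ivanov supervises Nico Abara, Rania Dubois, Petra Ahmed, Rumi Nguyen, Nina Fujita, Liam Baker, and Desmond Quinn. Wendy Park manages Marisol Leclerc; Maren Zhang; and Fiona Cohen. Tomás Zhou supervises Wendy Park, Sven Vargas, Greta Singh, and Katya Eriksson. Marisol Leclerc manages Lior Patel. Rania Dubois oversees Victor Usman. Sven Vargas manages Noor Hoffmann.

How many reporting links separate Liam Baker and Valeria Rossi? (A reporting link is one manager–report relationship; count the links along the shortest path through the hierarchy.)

Liam Baker is 1 level below Declan Ivanov, and Valeria Rossi is 4 levels below Declan Ivanov (their lowest common manager). The shortest path runs up from Liam Baker to Declan Ivanov and back down to Valeria Rossi: 1 + 4 = 5 links.

5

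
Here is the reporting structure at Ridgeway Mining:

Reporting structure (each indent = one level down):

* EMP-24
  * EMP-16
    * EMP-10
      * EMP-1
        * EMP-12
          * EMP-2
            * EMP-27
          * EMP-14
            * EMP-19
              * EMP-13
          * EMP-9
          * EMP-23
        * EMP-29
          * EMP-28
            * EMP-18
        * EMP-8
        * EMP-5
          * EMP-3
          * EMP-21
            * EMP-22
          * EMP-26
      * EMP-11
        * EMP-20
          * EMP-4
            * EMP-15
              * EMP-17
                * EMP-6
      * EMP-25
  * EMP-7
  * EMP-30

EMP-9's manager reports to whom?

EMP-1

EMP-9 reports to EMP-12, and EMP-12 reports to EMP-1. So EMP-9's skip-level manager is EMP-1.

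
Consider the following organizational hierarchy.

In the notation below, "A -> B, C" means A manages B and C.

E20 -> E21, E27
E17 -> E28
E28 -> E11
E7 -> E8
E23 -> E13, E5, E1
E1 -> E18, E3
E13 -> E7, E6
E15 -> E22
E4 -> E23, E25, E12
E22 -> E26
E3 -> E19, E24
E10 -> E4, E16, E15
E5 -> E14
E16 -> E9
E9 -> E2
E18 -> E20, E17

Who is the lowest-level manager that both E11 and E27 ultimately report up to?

E18

E11's chain of managers is E28, E17, E18, E1, E23, E4, E10. E27's chain of managers is E20, E18, E1, E23, E4, E10. The first manager that appears in both chains is E18.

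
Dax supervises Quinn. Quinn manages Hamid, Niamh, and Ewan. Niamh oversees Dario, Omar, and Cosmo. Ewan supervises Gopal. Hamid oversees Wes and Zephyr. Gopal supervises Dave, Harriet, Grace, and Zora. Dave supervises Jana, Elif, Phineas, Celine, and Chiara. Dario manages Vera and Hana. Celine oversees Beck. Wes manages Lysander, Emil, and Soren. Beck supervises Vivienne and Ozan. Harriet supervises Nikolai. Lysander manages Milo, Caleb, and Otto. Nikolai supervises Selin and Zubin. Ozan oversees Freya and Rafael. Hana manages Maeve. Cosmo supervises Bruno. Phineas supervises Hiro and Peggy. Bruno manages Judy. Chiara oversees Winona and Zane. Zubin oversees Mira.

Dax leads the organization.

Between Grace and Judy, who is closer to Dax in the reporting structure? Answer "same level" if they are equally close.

Grace

Grace is 4 levels below Dax; Judy is 5. Grace is higher.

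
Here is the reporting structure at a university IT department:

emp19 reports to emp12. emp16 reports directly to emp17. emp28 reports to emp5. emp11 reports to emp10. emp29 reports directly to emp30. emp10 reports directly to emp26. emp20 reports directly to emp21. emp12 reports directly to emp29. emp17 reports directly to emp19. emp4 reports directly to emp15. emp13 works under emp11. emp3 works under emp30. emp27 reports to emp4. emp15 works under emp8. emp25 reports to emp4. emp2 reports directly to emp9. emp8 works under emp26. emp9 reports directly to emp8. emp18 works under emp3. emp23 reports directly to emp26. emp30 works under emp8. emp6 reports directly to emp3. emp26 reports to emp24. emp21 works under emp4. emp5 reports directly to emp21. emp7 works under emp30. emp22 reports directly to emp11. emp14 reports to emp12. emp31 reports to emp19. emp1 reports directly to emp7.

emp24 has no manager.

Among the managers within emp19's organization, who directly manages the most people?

emp19

Direct-report counts within emp19's organization: emp19 has 2; emp17 has 1. The largest is 2, held by emp19.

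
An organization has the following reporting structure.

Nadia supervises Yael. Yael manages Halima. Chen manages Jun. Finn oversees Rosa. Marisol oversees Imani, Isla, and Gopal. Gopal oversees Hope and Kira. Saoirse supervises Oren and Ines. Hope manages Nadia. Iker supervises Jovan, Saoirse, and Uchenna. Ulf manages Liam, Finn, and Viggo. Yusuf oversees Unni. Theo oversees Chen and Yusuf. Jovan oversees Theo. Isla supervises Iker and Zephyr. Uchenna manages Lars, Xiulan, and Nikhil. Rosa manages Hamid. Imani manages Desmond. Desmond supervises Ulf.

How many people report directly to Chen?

Chen directly manages Jun. That is 1 direct report.

1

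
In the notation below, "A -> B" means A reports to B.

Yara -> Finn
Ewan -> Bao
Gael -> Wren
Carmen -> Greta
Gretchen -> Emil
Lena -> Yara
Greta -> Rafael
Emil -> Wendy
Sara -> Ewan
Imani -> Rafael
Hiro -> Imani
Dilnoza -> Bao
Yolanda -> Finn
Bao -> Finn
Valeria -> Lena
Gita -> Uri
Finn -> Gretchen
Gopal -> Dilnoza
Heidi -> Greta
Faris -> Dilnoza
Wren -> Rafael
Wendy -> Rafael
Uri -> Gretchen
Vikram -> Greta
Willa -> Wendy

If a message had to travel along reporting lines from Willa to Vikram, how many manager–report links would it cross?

Willa is 2 levels below Rafael, and Vikram is 2 levels below Rafael (their lowest common manager). The shortest path runs up from Willa to Rafael and back down to Vikram: 2 + 2 = 4 links.

4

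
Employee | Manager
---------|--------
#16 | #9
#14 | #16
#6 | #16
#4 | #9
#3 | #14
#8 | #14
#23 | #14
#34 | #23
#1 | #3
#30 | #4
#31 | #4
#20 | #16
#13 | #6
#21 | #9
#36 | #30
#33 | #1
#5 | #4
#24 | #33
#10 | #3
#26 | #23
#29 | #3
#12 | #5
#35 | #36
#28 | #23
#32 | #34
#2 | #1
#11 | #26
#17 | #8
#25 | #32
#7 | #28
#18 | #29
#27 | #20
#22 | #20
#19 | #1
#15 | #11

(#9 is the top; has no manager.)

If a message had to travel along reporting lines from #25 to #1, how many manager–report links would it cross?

6

#25 is 4 levels below #14, and #1 is 2 levels below #14 (their lowest common manager). The shortest path runs up from #25 to #14 and back down to #1: 4 + 2 = 6 links.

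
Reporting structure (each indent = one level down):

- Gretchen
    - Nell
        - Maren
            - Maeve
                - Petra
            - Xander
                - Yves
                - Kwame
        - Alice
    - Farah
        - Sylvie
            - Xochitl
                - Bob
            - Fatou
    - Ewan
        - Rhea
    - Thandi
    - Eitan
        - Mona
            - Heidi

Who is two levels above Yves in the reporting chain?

Maren

Yves reports to Xander, and Xander reports to Maren. So Yves's skip-level manager is Maren.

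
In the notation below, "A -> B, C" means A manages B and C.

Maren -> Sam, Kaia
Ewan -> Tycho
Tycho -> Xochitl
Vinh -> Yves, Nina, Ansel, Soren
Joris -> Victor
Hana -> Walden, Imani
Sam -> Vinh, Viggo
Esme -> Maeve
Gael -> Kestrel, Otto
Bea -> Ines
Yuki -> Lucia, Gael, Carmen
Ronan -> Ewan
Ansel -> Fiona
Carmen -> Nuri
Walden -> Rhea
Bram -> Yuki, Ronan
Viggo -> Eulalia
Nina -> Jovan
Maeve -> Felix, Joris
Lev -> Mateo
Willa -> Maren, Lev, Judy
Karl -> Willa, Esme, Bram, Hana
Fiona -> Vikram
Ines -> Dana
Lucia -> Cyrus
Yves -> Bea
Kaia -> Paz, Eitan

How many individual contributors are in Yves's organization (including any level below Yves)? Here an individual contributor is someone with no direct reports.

The only person in Yves's organization with no one reporting to them is Dana. That is 1.

1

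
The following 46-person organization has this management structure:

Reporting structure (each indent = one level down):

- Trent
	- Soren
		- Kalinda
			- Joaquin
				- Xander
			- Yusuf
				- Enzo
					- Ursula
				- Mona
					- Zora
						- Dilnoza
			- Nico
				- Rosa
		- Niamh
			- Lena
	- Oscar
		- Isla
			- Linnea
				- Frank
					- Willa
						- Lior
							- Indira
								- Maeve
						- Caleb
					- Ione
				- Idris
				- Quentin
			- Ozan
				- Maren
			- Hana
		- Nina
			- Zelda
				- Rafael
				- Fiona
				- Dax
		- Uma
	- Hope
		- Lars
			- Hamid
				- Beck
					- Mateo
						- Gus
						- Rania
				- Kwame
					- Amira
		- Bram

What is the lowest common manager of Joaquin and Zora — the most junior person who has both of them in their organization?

Joaquin's chain of managers is Kalinda, Soren, Trent. Zora's chain of managers is Mona, Yusuf, Kalinda, Soren, Trent. The first manager that appears in both chains is Kalinda.

Kalinda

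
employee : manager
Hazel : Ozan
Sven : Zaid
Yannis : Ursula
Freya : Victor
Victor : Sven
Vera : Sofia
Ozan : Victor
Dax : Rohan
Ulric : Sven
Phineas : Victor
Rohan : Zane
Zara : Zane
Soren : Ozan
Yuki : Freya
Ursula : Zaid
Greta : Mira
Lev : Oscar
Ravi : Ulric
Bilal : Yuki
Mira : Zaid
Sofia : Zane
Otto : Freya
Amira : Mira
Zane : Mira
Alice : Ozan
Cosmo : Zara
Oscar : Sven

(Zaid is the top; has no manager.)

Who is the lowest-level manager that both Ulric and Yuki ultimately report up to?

Ulric's chain of managers is Sven, Zaid. Yuki's chain of managers is Freya, Victor, Sven, Zaid. The first manager that appears in both chains is Sven.

Sven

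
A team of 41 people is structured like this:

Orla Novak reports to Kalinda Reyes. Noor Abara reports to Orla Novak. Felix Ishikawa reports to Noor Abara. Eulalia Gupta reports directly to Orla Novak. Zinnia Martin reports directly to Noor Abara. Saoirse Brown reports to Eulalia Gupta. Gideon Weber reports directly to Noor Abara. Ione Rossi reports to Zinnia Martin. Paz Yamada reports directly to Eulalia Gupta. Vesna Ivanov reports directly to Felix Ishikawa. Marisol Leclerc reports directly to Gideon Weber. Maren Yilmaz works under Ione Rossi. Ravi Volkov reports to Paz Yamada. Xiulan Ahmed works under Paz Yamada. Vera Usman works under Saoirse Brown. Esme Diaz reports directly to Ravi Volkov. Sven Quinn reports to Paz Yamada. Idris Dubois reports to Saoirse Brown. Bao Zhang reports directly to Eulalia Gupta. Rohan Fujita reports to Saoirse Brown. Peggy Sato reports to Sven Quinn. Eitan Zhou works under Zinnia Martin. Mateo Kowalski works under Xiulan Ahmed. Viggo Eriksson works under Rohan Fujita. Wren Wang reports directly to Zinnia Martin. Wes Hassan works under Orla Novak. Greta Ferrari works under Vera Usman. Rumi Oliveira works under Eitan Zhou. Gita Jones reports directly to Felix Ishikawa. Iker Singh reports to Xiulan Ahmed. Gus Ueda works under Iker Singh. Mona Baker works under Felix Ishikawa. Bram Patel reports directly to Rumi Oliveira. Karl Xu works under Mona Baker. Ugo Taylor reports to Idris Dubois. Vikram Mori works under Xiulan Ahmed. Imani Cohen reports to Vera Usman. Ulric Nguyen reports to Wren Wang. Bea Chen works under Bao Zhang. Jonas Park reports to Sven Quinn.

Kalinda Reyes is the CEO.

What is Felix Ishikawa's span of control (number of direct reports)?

3

Felix Ishikawa directly manages Vesna Ivanov, Gita Jones, Mona Baker. That is 3 direct reports.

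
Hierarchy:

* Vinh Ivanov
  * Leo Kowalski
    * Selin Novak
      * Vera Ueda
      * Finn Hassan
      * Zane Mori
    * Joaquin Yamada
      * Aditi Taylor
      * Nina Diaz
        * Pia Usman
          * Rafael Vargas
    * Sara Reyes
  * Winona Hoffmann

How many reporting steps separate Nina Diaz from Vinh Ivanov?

Chain from Nina Diaz up to Vinh Ivanov: Nina Diaz → Joaquin Yamada → Leo Kowalski → Vinh Ivanov. That is 3 steps up, so Nina Diaz is 3 levels below Vinh Ivanov.

3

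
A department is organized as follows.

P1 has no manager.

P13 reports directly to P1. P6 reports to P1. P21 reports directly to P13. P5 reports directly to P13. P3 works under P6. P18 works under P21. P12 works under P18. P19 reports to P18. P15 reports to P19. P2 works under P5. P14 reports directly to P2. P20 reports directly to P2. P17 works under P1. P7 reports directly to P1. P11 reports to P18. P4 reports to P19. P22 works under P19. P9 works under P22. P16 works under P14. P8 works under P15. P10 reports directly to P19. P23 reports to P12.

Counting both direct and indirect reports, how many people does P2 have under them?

3

P2 directly manages P14, P20. Under P14: P16 (1). P20 has no reports. So P2's organization is 2 direct reports plus everyone under them: 2 + 1 = 3.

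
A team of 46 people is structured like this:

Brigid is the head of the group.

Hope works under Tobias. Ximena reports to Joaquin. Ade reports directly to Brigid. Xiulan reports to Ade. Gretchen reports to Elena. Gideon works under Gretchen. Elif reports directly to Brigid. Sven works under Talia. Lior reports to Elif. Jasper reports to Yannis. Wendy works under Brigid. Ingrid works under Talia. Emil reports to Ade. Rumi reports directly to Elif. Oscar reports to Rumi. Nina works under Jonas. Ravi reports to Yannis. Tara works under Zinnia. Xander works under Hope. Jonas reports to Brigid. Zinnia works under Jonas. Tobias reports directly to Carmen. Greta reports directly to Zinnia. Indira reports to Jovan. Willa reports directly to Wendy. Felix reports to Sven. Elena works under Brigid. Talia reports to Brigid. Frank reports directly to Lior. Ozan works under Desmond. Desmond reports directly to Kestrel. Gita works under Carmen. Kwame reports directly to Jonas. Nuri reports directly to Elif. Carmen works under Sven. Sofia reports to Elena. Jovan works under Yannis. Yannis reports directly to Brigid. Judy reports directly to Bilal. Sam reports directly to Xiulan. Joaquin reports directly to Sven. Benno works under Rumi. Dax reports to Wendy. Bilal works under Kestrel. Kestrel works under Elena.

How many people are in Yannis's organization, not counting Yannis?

4

Yannis directly manages Jovan, Jasper, Ravi. Under Jovan: Indira (1). Jasper has no reports. Ravi has no reports. So Yannis's organization is 3 direct reports plus everyone under them: 2 + 1 + 1 = 4.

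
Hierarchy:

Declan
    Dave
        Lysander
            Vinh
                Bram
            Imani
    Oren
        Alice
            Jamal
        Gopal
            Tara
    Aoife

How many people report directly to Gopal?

Gopal directly manages Tara. That is 1 direct report.

1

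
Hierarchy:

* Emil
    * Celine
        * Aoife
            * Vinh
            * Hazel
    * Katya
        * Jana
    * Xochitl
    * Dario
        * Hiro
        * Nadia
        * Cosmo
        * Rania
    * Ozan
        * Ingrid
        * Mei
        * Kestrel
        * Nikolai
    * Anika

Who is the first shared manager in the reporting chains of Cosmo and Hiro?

Cosmo's chain of managers is Dario, Emil. Hiro's chain of managers is Dario, Emil. The first manager that appears in both chains is Dario.

Dario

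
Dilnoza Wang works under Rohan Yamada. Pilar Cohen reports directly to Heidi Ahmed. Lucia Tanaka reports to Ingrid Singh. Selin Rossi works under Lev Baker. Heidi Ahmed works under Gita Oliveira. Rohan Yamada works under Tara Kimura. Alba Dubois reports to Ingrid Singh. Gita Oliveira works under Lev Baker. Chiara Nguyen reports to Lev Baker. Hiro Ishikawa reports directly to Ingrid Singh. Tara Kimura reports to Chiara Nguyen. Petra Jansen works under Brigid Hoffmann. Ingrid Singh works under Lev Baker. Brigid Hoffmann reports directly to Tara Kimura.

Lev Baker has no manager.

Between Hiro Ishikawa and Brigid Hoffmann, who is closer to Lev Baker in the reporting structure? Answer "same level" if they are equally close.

Hiro Ishikawa is 2 levels below Lev Baker; Brigid Hoffmann is 3. Hiro Ishikawa is higher.

Hiro Ishikawa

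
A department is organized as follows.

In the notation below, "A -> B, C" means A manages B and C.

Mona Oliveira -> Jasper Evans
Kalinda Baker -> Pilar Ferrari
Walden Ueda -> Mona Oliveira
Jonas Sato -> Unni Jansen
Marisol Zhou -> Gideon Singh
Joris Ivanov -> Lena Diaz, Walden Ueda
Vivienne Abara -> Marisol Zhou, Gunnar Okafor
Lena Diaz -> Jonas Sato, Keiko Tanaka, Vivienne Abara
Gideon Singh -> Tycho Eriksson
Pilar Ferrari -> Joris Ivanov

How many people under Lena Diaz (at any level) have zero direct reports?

4

The people in Lena Diaz's organization with no one reporting to them are Gunnar Okafor, Tycho Eriksson, Keiko Tanaka, Unni Jansen. That is 4.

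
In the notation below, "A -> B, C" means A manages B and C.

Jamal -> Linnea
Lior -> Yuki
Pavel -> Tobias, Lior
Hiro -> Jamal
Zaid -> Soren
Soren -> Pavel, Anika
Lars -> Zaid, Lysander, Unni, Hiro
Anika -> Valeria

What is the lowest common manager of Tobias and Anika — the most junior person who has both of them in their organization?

Tobias's chain of managers is Pavel, Soren, Zaid, Lars. Anika's chain of managers is Soren, Zaid, Lars. The first manager that appears in both chains is Soren.

Soren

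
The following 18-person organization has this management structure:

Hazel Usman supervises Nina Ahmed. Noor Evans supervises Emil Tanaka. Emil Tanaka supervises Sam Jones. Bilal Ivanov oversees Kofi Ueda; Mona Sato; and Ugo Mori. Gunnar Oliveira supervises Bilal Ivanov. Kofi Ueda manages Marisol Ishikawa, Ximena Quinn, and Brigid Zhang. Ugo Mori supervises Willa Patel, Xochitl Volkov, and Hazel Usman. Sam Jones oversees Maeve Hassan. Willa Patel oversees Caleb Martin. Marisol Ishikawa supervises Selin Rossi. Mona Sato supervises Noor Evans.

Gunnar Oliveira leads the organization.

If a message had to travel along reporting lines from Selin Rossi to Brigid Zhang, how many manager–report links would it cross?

Selin Rossi is 2 levels below Kofi Ueda, and Brigid Zhang is 1 level below Kofi Ueda (their lowest common manager). The shortest path runs up from Selin Rossi to Kofi Ueda and back down to Brigid Zhang: 2 + 1 = 3 links.

3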